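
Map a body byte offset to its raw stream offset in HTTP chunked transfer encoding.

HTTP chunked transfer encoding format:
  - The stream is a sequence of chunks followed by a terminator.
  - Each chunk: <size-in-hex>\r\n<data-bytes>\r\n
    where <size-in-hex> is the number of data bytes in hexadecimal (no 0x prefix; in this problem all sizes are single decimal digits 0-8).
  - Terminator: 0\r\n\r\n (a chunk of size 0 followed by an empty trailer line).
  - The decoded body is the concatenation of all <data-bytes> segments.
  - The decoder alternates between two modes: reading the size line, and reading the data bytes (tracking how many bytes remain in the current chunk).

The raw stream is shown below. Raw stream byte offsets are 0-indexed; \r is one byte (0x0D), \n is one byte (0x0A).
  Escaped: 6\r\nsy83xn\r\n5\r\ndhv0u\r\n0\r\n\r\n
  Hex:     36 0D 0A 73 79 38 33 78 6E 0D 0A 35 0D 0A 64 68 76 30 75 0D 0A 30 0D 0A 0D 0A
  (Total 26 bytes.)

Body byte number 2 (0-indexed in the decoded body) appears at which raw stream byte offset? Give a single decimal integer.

Answer: 5

Derivation:
Chunk 1: stream[0..1]='6' size=0x6=6, data at stream[3..9]='sy83xn' -> body[0..6], body so far='sy83xn'
Chunk 2: stream[11..12]='5' size=0x5=5, data at stream[14..19]='dhv0u' -> body[6..11], body so far='sy83xndhv0u'
Chunk 3: stream[21..22]='0' size=0 (terminator). Final body='sy83xndhv0u' (11 bytes)
Body byte 2 at stream offset 5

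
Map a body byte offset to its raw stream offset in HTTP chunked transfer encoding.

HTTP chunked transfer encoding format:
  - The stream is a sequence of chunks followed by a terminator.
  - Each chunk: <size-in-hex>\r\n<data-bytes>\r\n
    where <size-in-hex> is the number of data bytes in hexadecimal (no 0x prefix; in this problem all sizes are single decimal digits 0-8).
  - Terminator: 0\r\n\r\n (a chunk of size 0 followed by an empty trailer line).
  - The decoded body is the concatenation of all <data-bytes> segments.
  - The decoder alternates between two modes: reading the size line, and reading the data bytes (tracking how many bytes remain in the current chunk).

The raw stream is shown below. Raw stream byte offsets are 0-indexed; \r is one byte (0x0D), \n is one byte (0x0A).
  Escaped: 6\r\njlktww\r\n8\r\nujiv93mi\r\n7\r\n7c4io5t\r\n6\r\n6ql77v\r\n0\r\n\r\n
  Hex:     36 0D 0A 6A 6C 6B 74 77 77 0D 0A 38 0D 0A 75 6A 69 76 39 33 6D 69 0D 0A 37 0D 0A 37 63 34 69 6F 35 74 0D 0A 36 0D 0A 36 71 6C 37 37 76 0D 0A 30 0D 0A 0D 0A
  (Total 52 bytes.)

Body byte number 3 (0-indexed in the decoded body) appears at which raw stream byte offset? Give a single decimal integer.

Answer: 6

Derivation:
Chunk 1: stream[0..1]='6' size=0x6=6, data at stream[3..9]='jlktww' -> body[0..6], body so far='jlktww'
Chunk 2: stream[11..12]='8' size=0x8=8, data at stream[14..22]='ujiv93mi' -> body[6..14], body so far='jlktwwujiv93mi'
Chunk 3: stream[24..25]='7' size=0x7=7, data at stream[27..34]='7c4io5t' -> body[14..21], body so far='jlktwwujiv93mi7c4io5t'
Chunk 4: stream[36..37]='6' size=0x6=6, data at stream[39..45]='6ql77v' -> body[21..27], body so far='jlktwwujiv93mi7c4io5t6ql77v'
Chunk 5: stream[47..48]='0' size=0 (terminator). Final body='jlktwwujiv93mi7c4io5t6ql77v' (27 bytes)
Body byte 3 at stream offset 6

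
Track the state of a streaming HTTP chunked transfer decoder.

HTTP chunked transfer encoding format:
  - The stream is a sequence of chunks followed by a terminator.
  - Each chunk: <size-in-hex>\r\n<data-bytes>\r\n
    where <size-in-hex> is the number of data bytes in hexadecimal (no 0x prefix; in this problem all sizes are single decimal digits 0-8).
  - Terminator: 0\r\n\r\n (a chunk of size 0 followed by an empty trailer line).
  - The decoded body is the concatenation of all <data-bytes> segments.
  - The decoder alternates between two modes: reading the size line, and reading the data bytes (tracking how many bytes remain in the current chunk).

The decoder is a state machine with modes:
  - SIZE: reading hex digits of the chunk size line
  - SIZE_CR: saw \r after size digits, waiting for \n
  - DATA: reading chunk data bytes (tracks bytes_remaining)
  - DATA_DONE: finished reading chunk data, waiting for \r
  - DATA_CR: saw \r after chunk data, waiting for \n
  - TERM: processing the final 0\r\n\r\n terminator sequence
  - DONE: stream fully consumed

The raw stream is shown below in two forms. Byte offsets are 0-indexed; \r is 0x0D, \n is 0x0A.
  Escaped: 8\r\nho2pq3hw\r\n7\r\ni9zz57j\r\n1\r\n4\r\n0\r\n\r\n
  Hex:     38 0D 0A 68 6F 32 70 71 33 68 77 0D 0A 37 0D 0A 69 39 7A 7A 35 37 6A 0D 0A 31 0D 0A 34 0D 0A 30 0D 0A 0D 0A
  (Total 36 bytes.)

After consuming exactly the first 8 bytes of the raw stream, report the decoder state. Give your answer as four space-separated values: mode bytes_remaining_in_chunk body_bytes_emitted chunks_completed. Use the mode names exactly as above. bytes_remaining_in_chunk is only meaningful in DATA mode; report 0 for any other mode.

Answer: DATA 3 5 0

Derivation:
Byte 0 = '8': mode=SIZE remaining=0 emitted=0 chunks_done=0
Byte 1 = 0x0D: mode=SIZE_CR remaining=0 emitted=0 chunks_done=0
Byte 2 = 0x0A: mode=DATA remaining=8 emitted=0 chunks_done=0
Byte 3 = 'h': mode=DATA remaining=7 emitted=1 chunks_done=0
Byte 4 = 'o': mode=DATA remaining=6 emitted=2 chunks_done=0
Byte 5 = '2': mode=DATA remaining=5 emitted=3 chunks_done=0
Byte 6 = 'p': mode=DATA remaining=4 emitted=4 chunks_done=0
Byte 7 = 'q': mode=DATA remaining=3 emitted=5 chunks_done=0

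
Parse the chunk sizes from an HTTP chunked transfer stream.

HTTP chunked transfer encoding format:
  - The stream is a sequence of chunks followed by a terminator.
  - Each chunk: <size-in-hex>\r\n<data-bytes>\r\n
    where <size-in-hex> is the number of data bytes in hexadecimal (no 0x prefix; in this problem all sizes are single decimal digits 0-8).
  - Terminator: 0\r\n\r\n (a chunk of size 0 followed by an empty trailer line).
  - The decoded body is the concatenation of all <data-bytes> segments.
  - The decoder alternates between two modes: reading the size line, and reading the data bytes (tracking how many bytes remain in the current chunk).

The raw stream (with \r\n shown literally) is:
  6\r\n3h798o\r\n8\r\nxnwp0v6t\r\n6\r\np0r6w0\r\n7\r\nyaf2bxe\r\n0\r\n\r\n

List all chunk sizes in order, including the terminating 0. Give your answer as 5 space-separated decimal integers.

Answer: 6 8 6 7 0

Derivation:
Chunk 1: stream[0..1]='6' size=0x6=6, data at stream[3..9]='3h798o' -> body[0..6], body so far='3h798o'
Chunk 2: stream[11..12]='8' size=0x8=8, data at stream[14..22]='xnwp0v6t' -> body[6..14], body so far='3h798oxnwp0v6t'
Chunk 3: stream[24..25]='6' size=0x6=6, data at stream[27..33]='p0r6w0' -> body[14..20], body so far='3h798oxnwp0v6tp0r6w0'
Chunk 4: stream[35..36]='7' size=0x7=7, data at stream[38..45]='yaf2bxe' -> body[20..27], body so far='3h798oxnwp0v6tp0r6w0yaf2bxe'
Chunk 5: stream[47..48]='0' size=0 (terminator). Final body='3h798oxnwp0v6tp0r6w0yaf2bxe' (27 bytes)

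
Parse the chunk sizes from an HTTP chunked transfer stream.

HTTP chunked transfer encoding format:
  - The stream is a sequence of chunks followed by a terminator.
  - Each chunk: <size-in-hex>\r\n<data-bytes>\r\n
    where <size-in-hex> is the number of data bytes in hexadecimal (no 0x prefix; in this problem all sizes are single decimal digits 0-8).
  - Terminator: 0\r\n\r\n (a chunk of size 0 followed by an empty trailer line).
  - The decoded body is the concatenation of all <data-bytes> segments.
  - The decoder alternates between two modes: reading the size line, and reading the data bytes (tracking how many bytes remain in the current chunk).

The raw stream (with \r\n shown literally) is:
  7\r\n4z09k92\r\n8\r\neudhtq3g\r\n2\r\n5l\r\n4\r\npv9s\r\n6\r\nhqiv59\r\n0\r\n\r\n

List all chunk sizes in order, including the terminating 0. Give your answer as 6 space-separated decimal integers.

Chunk 1: stream[0..1]='7' size=0x7=7, data at stream[3..10]='4z09k92' -> body[0..7], body so far='4z09k92'
Chunk 2: stream[12..13]='8' size=0x8=8, data at stream[15..23]='eudhtq3g' -> body[7..15], body so far='4z09k92eudhtq3g'
Chunk 3: stream[25..26]='2' size=0x2=2, data at stream[28..30]='5l' -> body[15..17], body so far='4z09k92eudhtq3g5l'
Chunk 4: stream[32..33]='4' size=0x4=4, data at stream[35..39]='pv9s' -> body[17..21], body so far='4z09k92eudhtq3g5lpv9s'
Chunk 5: stream[41..42]='6' size=0x6=6, data at stream[44..50]='hqiv59' -> body[21..27], body so far='4z09k92eudhtq3g5lpv9shqiv59'
Chunk 6: stream[52..53]='0' size=0 (terminator). Final body='4z09k92eudhtq3g5lpv9shqiv59' (27 bytes)

Answer: 7 8 2 4 6 0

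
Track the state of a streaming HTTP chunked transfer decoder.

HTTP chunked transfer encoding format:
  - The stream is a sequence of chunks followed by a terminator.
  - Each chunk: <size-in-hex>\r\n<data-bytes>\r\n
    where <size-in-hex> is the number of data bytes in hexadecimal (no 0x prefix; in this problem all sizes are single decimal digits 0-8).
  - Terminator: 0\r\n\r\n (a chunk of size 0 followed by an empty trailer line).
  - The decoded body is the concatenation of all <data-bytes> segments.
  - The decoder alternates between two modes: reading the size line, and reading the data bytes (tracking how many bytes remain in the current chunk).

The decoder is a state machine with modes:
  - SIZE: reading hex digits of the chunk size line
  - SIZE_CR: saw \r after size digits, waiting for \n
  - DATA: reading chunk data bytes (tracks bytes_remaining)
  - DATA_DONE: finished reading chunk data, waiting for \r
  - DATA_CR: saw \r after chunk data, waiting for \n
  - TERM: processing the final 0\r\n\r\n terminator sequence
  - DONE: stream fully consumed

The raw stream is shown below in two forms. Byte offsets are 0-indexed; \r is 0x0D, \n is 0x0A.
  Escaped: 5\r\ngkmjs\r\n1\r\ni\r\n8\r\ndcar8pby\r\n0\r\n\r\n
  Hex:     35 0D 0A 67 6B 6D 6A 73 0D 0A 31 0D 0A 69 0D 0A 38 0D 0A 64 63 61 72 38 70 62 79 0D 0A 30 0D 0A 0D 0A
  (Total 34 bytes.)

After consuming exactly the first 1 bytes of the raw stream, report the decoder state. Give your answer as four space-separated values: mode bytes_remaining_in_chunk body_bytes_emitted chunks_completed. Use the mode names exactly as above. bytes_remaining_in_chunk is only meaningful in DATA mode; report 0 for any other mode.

Answer: SIZE 0 0 0

Derivation:
Byte 0 = '5': mode=SIZE remaining=0 emitted=0 chunks_done=0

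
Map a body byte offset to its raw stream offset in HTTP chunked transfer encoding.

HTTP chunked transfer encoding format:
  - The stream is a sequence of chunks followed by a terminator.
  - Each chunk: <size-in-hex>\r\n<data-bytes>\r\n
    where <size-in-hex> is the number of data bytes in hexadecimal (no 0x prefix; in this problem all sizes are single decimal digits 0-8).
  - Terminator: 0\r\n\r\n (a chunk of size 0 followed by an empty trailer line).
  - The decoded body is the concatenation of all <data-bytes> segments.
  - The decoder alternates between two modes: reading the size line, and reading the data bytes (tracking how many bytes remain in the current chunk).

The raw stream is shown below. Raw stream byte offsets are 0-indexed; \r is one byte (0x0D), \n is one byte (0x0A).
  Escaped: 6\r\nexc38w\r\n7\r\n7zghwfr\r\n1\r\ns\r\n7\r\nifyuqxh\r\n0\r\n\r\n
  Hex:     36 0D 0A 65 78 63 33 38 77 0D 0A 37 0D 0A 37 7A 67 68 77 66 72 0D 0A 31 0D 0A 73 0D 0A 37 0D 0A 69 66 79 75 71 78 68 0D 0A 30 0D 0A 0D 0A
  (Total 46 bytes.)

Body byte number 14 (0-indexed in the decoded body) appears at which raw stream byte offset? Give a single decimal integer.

Chunk 1: stream[0..1]='6' size=0x6=6, data at stream[3..9]='exc38w' -> body[0..6], body so far='exc38w'
Chunk 2: stream[11..12]='7' size=0x7=7, data at stream[14..21]='7zghwfr' -> body[6..13], body so far='exc38w7zghwfr'
Chunk 3: stream[23..24]='1' size=0x1=1, data at stream[26..27]='s' -> body[13..14], body so far='exc38w7zghwfrs'
Chunk 4: stream[29..30]='7' size=0x7=7, data at stream[32..39]='ifyuqxh' -> body[14..21], body so far='exc38w7zghwfrsifyuqxh'
Chunk 5: stream[41..42]='0' size=0 (terminator). Final body='exc38w7zghwfrsifyuqxh' (21 bytes)
Body byte 14 at stream offset 32

Answer: 32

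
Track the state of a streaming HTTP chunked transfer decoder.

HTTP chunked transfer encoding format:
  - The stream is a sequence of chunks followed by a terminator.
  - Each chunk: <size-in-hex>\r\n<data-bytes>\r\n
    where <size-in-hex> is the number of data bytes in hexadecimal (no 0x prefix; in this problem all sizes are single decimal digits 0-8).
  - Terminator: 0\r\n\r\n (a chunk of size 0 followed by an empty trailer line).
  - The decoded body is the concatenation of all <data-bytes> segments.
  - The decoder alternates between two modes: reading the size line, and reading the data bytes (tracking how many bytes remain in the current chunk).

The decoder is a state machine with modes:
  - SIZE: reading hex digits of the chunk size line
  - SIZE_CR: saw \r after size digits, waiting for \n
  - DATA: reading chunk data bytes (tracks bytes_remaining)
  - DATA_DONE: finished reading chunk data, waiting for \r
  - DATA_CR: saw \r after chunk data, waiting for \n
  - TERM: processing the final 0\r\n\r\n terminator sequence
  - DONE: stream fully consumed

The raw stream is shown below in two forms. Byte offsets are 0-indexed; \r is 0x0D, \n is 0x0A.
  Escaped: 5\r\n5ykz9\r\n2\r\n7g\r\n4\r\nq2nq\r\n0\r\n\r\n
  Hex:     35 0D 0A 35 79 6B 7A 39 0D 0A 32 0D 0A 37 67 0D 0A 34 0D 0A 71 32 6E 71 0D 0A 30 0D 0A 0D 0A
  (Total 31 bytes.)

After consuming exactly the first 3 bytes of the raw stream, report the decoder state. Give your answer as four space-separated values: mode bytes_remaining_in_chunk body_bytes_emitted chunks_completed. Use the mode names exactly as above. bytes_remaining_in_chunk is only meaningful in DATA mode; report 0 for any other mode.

Answer: DATA 5 0 0

Derivation:
Byte 0 = '5': mode=SIZE remaining=0 emitted=0 chunks_done=0
Byte 1 = 0x0D: mode=SIZE_CR remaining=0 emitted=0 chunks_done=0
Byte 2 = 0x0A: mode=DATA remaining=5 emitted=0 chunks_done=0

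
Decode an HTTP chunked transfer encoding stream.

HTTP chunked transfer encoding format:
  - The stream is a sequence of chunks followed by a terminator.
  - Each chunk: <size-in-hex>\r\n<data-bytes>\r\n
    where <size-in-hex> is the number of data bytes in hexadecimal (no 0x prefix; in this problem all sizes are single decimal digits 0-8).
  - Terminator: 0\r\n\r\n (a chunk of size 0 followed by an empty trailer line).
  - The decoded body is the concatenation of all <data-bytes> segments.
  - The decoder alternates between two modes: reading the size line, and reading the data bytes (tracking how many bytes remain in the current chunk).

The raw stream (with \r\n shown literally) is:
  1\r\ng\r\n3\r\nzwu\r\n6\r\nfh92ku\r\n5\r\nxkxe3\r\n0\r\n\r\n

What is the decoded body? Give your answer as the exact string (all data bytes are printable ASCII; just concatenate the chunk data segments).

Answer: gzwufh92kuxkxe3

Derivation:
Chunk 1: stream[0..1]='1' size=0x1=1, data at stream[3..4]='g' -> body[0..1], body so far='g'
Chunk 2: stream[6..7]='3' size=0x3=3, data at stream[9..12]='zwu' -> body[1..4], body so far='gzwu'
Chunk 3: stream[14..15]='6' size=0x6=6, data at stream[17..23]='fh92ku' -> body[4..10], body so far='gzwufh92ku'
Chunk 4: stream[25..26]='5' size=0x5=5, data at stream[28..33]='xkxe3' -> body[10..15], body so far='gzwufh92kuxkxe3'
Chunk 5: stream[35..36]='0' size=0 (terminator). Final body='gzwufh92kuxkxe3' (15 bytes)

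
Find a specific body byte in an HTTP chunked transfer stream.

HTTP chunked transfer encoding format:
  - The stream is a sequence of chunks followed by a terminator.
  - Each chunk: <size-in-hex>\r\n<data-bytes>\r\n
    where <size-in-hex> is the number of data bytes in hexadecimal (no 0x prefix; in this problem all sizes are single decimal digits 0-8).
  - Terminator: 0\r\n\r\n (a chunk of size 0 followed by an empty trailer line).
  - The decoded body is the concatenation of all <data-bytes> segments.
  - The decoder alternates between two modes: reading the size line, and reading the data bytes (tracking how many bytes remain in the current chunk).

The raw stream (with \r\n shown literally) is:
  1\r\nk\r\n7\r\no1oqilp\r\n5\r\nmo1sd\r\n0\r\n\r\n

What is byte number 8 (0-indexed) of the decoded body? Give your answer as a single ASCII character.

Answer: m

Derivation:
Chunk 1: stream[0..1]='1' size=0x1=1, data at stream[3..4]='k' -> body[0..1], body so far='k'
Chunk 2: stream[6..7]='7' size=0x7=7, data at stream[9..16]='o1oqilp' -> body[1..8], body so far='ko1oqilp'
Chunk 3: stream[18..19]='5' size=0x5=5, data at stream[21..26]='mo1sd' -> body[8..13], body so far='ko1oqilpmo1sd'
Chunk 4: stream[28..29]='0' size=0 (terminator). Final body='ko1oqilpmo1sd' (13 bytes)
Body byte 8 = 'm'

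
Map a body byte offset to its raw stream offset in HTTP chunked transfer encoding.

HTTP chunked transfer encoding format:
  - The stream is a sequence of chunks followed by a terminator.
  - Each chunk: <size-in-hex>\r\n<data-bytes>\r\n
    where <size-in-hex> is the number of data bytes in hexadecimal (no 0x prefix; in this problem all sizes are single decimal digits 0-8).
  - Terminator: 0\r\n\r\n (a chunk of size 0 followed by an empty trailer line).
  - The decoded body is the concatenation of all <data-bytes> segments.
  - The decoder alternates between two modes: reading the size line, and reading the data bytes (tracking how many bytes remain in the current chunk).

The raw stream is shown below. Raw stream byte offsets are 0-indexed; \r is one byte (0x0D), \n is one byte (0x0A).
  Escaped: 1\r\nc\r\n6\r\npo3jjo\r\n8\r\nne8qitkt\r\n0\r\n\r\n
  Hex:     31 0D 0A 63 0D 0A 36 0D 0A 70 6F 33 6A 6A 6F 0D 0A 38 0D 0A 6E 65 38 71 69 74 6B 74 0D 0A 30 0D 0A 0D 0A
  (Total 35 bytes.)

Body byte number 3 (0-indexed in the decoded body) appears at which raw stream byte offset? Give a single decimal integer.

Chunk 1: stream[0..1]='1' size=0x1=1, data at stream[3..4]='c' -> body[0..1], body so far='c'
Chunk 2: stream[6..7]='6' size=0x6=6, data at stream[9..15]='po3jjo' -> body[1..7], body so far='cpo3jjo'
Chunk 3: stream[17..18]='8' size=0x8=8, data at stream[20..28]='ne8qitkt' -> body[7..15], body so far='cpo3jjone8qitkt'
Chunk 4: stream[30..31]='0' size=0 (terminator). Final body='cpo3jjone8qitkt' (15 bytes)
Body byte 3 at stream offset 11

Answer: 11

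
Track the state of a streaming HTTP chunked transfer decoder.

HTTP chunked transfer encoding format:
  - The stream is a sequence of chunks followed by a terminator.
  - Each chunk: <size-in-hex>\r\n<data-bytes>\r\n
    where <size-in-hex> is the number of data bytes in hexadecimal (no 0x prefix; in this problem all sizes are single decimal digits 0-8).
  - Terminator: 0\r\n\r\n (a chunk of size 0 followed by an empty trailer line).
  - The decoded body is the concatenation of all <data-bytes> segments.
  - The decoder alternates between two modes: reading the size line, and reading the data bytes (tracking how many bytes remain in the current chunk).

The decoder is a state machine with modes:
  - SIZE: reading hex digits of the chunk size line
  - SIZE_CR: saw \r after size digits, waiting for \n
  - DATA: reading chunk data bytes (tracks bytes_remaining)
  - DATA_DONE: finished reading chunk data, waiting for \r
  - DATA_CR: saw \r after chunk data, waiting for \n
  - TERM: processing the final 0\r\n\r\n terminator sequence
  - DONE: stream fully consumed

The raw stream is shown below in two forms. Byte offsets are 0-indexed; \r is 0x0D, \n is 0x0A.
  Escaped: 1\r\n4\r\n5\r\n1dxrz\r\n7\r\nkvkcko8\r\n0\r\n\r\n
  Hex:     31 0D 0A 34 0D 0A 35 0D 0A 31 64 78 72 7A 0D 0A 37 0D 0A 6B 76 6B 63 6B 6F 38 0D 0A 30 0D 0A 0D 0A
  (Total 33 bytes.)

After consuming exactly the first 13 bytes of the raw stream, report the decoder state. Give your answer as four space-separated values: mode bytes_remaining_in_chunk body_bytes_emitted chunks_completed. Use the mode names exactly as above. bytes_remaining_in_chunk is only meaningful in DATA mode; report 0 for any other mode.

Answer: DATA 1 5 1

Derivation:
Byte 0 = '1': mode=SIZE remaining=0 emitted=0 chunks_done=0
Byte 1 = 0x0D: mode=SIZE_CR remaining=0 emitted=0 chunks_done=0
Byte 2 = 0x0A: mode=DATA remaining=1 emitted=0 chunks_done=0
Byte 3 = '4': mode=DATA_DONE remaining=0 emitted=1 chunks_done=0
Byte 4 = 0x0D: mode=DATA_CR remaining=0 emitted=1 chunks_done=0
Byte 5 = 0x0A: mode=SIZE remaining=0 emitted=1 chunks_done=1
Byte 6 = '5': mode=SIZE remaining=0 emitted=1 chunks_done=1
Byte 7 = 0x0D: mode=SIZE_CR remaining=0 emitted=1 chunks_done=1
Byte 8 = 0x0A: mode=DATA remaining=5 emitted=1 chunks_done=1
Byte 9 = '1': mode=DATA remaining=4 emitted=2 chunks_done=1
Byte 10 = 'd': mode=DATA remaining=3 emitted=3 chunks_done=1
Byte 11 = 'x': mode=DATA remaining=2 emitted=4 chunks_done=1
Byte 12 = 'r': mode=DATA remaining=1 emitted=5 chunks_done=1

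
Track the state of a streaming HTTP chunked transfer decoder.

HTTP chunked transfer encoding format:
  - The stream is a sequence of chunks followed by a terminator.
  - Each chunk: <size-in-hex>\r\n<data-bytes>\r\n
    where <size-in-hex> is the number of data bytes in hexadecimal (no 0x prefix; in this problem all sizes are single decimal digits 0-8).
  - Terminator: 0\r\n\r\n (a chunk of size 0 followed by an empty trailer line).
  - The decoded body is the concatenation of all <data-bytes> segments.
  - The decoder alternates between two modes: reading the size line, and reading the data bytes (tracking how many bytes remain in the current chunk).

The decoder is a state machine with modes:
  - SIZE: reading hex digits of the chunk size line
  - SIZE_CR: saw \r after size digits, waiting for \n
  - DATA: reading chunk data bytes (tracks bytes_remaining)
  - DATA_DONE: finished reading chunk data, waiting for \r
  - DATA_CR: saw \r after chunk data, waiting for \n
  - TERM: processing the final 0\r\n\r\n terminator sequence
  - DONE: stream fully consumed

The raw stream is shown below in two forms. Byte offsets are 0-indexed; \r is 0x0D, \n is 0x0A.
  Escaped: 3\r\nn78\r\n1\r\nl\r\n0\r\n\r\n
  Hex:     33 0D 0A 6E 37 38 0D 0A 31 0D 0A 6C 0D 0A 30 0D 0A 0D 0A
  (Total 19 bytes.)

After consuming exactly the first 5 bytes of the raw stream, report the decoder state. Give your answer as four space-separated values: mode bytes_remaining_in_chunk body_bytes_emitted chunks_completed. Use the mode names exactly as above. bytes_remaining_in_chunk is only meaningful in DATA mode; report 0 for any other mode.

Answer: DATA 1 2 0

Derivation:
Byte 0 = '3': mode=SIZE remaining=0 emitted=0 chunks_done=0
Byte 1 = 0x0D: mode=SIZE_CR remaining=0 emitted=0 chunks_done=0
Byte 2 = 0x0A: mode=DATA remaining=3 emitted=0 chunks_done=0
Byte 3 = 'n': mode=DATA remaining=2 emitted=1 chunks_done=0
Byte 4 = '7': mode=DATA remaining=1 emitted=2 chunks_done=0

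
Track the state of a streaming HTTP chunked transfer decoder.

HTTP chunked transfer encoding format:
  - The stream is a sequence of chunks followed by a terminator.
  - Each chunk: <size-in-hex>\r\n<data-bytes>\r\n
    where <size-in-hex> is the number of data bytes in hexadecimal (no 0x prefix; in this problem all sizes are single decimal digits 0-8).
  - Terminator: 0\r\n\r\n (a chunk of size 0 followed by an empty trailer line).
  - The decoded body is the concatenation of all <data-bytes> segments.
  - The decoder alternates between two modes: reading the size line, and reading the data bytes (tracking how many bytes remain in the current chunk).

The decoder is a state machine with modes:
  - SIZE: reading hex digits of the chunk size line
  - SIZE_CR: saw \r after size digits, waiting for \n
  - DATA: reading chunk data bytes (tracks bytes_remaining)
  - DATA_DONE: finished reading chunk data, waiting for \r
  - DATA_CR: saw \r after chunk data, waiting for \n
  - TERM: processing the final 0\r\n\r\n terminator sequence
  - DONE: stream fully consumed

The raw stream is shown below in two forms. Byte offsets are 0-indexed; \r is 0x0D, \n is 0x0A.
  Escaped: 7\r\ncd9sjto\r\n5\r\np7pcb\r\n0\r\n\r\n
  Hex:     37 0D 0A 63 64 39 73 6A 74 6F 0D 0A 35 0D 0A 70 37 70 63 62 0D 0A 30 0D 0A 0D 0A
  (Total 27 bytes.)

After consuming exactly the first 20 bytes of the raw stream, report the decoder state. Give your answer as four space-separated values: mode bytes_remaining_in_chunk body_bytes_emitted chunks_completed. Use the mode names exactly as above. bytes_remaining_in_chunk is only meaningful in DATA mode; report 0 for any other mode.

Byte 0 = '7': mode=SIZE remaining=0 emitted=0 chunks_done=0
Byte 1 = 0x0D: mode=SIZE_CR remaining=0 emitted=0 chunks_done=0
Byte 2 = 0x0A: mode=DATA remaining=7 emitted=0 chunks_done=0
Byte 3 = 'c': mode=DATA remaining=6 emitted=1 chunks_done=0
Byte 4 = 'd': mode=DATA remaining=5 emitted=2 chunks_done=0
Byte 5 = '9': mode=DATA remaining=4 emitted=3 chunks_done=0
Byte 6 = 's': mode=DATA remaining=3 emitted=4 chunks_done=0
Byte 7 = 'j': mode=DATA remaining=2 emitted=5 chunks_done=0
Byte 8 = 't': mode=DATA remaining=1 emitted=6 chunks_done=0
Byte 9 = 'o': mode=DATA_DONE remaining=0 emitted=7 chunks_done=0
Byte 10 = 0x0D: mode=DATA_CR remaining=0 emitted=7 chunks_done=0
Byte 11 = 0x0A: mode=SIZE remaining=0 emitted=7 chunks_done=1
Byte 12 = '5': mode=SIZE remaining=0 emitted=7 chunks_done=1
Byte 13 = 0x0D: mode=SIZE_CR remaining=0 emitted=7 chunks_done=1
Byte 14 = 0x0A: mode=DATA remaining=5 emitted=7 chunks_done=1
Byte 15 = 'p': mode=DATA remaining=4 emitted=8 chunks_done=1
Byte 16 = '7': mode=DATA remaining=3 emitted=9 chunks_done=1
Byte 17 = 'p': mode=DATA remaining=2 emitted=10 chunks_done=1
Byte 18 = 'c': mode=DATA remaining=1 emitted=11 chunks_done=1
Byte 19 = 'b': mode=DATA_DONE remaining=0 emitted=12 chunks_done=1

Answer: DATA_DONE 0 12 1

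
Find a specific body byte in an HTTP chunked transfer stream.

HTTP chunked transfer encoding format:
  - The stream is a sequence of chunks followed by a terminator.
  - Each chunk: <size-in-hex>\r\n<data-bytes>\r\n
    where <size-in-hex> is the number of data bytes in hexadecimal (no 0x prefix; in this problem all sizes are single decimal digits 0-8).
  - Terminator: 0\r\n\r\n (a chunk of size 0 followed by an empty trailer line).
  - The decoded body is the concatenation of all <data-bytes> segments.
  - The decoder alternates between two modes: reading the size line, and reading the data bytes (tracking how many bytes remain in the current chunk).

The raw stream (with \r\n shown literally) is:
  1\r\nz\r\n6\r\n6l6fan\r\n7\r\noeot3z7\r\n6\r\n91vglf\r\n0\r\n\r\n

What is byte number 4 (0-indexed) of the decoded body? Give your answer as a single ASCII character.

Chunk 1: stream[0..1]='1' size=0x1=1, data at stream[3..4]='z' -> body[0..1], body so far='z'
Chunk 2: stream[6..7]='6' size=0x6=6, data at stream[9..15]='6l6fan' -> body[1..7], body so far='z6l6fan'
Chunk 3: stream[17..18]='7' size=0x7=7, data at stream[20..27]='oeot3z7' -> body[7..14], body so far='z6l6fanoeot3z7'
Chunk 4: stream[29..30]='6' size=0x6=6, data at stream[32..38]='91vglf' -> body[14..20], body so far='z6l6fanoeot3z791vglf'
Chunk 5: stream[40..41]='0' size=0 (terminator). Final body='z6l6fanoeot3z791vglf' (20 bytes)
Body byte 4 = 'f'

Answer: f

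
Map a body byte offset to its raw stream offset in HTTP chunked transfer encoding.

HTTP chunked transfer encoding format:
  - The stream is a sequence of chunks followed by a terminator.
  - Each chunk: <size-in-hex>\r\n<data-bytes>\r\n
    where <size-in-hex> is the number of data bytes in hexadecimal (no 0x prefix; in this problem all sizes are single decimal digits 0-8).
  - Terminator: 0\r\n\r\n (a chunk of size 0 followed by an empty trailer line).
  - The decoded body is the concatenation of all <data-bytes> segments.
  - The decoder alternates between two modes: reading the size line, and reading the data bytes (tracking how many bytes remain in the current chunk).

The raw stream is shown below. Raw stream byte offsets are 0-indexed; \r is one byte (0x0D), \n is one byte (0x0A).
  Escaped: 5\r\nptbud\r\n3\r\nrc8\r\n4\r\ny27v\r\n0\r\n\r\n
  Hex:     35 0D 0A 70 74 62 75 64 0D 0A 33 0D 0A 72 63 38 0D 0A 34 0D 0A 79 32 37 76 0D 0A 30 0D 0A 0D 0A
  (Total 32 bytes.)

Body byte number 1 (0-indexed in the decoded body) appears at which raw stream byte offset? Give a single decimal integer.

Answer: 4

Derivation:
Chunk 1: stream[0..1]='5' size=0x5=5, data at stream[3..8]='ptbud' -> body[0..5], body so far='ptbud'
Chunk 2: stream[10..11]='3' size=0x3=3, data at stream[13..16]='rc8' -> body[5..8], body so far='ptbudrc8'
Chunk 3: stream[18..19]='4' size=0x4=4, data at stream[21..25]='y27v' -> body[8..12], body so far='ptbudrc8y27v'
Chunk 4: stream[27..28]='0' size=0 (terminator). Final body='ptbudrc8y27v' (12 bytes)
Body byte 1 at stream offset 4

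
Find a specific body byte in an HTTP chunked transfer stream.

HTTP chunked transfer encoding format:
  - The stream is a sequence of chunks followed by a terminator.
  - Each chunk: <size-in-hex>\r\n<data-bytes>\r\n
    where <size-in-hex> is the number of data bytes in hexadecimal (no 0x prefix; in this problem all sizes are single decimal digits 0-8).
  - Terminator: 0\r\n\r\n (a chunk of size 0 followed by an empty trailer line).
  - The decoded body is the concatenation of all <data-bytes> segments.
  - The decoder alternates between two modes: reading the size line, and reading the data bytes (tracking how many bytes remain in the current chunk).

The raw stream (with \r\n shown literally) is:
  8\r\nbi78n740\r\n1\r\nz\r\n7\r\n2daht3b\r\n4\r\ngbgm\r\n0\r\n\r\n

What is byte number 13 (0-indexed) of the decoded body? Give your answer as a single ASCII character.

Chunk 1: stream[0..1]='8' size=0x8=8, data at stream[3..11]='bi78n740' -> body[0..8], body so far='bi78n740'
Chunk 2: stream[13..14]='1' size=0x1=1, data at stream[16..17]='z' -> body[8..9], body so far='bi78n740z'
Chunk 3: stream[19..20]='7' size=0x7=7, data at stream[22..29]='2daht3b' -> body[9..16], body so far='bi78n740z2daht3b'
Chunk 4: stream[31..32]='4' size=0x4=4, data at stream[34..38]='gbgm' -> body[16..20], body so far='bi78n740z2daht3bgbgm'
Chunk 5: stream[40..41]='0' size=0 (terminator). Final body='bi78n740z2daht3bgbgm' (20 bytes)
Body byte 13 = 't'

Answer: t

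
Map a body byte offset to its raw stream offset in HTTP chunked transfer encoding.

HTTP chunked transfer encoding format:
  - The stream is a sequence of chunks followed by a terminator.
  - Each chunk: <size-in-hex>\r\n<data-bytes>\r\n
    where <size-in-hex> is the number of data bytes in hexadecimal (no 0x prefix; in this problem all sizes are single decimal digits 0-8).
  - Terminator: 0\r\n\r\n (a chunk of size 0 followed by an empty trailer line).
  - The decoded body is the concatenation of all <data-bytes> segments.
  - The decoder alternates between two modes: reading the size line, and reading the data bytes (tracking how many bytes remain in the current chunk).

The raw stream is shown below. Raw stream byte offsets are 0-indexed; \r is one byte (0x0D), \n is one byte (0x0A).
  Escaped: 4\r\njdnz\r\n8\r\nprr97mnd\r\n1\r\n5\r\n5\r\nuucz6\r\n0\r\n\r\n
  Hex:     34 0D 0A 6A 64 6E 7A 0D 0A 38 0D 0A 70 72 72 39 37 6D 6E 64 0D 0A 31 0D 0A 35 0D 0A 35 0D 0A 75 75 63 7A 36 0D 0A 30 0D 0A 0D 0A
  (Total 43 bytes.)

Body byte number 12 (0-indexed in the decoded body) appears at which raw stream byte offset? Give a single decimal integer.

Chunk 1: stream[0..1]='4' size=0x4=4, data at stream[3..7]='jdnz' -> body[0..4], body so far='jdnz'
Chunk 2: stream[9..10]='8' size=0x8=8, data at stream[12..20]='prr97mnd' -> body[4..12], body so far='jdnzprr97mnd'
Chunk 3: stream[22..23]='1' size=0x1=1, data at stream[25..26]='5' -> body[12..13], body so far='jdnzprr97mnd5'
Chunk 4: stream[28..29]='5' size=0x5=5, data at stream[31..36]='uucz6' -> body[13..18], body so far='jdnzprr97mnd5uucz6'
Chunk 5: stream[38..39]='0' size=0 (terminator). Final body='jdnzprr97mnd5uucz6' (18 bytes)
Body byte 12 at stream offset 25

Answer: 25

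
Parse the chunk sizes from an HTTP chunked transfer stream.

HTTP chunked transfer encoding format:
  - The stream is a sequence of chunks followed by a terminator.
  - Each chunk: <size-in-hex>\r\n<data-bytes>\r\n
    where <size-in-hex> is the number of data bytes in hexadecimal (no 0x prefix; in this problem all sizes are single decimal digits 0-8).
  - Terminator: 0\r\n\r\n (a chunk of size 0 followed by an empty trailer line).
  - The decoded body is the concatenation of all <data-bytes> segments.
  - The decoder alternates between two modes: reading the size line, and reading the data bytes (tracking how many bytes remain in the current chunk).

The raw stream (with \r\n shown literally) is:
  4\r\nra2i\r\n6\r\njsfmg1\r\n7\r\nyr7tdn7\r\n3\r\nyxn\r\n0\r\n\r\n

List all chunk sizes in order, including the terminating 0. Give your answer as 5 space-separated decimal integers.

Chunk 1: stream[0..1]='4' size=0x4=4, data at stream[3..7]='ra2i' -> body[0..4], body so far='ra2i'
Chunk 2: stream[9..10]='6' size=0x6=6, data at stream[12..18]='jsfmg1' -> body[4..10], body so far='ra2ijsfmg1'
Chunk 3: stream[20..21]='7' size=0x7=7, data at stream[23..30]='yr7tdn7' -> body[10..17], body so far='ra2ijsfmg1yr7tdn7'
Chunk 4: stream[32..33]='3' size=0x3=3, data at stream[35..38]='yxn' -> body[17..20], body so far='ra2ijsfmg1yr7tdn7yxn'
Chunk 5: stream[40..41]='0' size=0 (terminator). Final body='ra2ijsfmg1yr7tdn7yxn' (20 bytes)

Answer: 4 6 7 3 0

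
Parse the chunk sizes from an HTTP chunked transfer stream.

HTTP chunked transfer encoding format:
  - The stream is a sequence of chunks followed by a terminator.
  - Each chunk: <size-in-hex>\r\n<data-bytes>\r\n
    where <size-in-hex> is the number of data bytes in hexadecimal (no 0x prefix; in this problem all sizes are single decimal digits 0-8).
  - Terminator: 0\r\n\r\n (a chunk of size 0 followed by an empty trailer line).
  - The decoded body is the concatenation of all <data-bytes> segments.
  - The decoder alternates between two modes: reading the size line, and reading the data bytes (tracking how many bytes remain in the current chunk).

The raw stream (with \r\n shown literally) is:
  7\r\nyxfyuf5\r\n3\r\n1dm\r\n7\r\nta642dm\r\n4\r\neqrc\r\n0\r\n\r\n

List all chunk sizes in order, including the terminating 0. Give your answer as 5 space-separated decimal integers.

Chunk 1: stream[0..1]='7' size=0x7=7, data at stream[3..10]='yxfyuf5' -> body[0..7], body so far='yxfyuf5'
Chunk 2: stream[12..13]='3' size=0x3=3, data at stream[15..18]='1dm' -> body[7..10], body so far='yxfyuf51dm'
Chunk 3: stream[20..21]='7' size=0x7=7, data at stream[23..30]='ta642dm' -> body[10..17], body so far='yxfyuf51dmta642dm'
Chunk 4: stream[32..33]='4' size=0x4=4, data at stream[35..39]='eqrc' -> body[17..21], body so far='yxfyuf51dmta642dmeqrc'
Chunk 5: stream[41..42]='0' size=0 (terminator). Final body='yxfyuf51dmta642dmeqrc' (21 bytes)

Answer: 7 3 7 4 0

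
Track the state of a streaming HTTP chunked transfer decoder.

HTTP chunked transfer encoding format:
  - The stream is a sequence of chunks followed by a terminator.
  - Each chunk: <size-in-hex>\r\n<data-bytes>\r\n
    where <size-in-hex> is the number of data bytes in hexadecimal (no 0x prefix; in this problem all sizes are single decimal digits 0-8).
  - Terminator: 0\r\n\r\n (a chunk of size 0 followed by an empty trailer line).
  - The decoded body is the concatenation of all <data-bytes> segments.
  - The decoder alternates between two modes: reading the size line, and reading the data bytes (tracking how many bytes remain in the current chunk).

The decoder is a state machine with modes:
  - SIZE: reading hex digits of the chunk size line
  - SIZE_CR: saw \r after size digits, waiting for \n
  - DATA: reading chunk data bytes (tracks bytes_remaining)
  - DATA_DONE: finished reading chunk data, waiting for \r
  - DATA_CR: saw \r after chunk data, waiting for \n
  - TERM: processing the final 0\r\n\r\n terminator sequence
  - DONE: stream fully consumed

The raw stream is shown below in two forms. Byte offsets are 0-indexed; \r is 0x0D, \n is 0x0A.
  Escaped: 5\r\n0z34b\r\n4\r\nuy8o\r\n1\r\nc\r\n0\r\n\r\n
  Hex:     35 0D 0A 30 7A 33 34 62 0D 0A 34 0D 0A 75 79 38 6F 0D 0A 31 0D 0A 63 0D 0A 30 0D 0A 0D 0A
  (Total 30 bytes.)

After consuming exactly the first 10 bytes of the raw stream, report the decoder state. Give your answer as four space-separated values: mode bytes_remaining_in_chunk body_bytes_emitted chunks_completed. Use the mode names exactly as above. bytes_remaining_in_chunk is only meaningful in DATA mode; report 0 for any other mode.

Answer: SIZE 0 5 1

Derivation:
Byte 0 = '5': mode=SIZE remaining=0 emitted=0 chunks_done=0
Byte 1 = 0x0D: mode=SIZE_CR remaining=0 emitted=0 chunks_done=0
Byte 2 = 0x0A: mode=DATA remaining=5 emitted=0 chunks_done=0
Byte 3 = '0': mode=DATA remaining=4 emitted=1 chunks_done=0
Byte 4 = 'z': mode=DATA remaining=3 emitted=2 chunks_done=0
Byte 5 = '3': mode=DATA remaining=2 emitted=3 chunks_done=0
Byte 6 = '4': mode=DATA remaining=1 emitted=4 chunks_done=0
Byte 7 = 'b': mode=DATA_DONE remaining=0 emitted=5 chunks_done=0
Byte 8 = 0x0D: mode=DATA_CR remaining=0 emitted=5 chunks_done=0
Byte 9 = 0x0A: mode=SIZE remaining=0 emitted=5 chunks_done=1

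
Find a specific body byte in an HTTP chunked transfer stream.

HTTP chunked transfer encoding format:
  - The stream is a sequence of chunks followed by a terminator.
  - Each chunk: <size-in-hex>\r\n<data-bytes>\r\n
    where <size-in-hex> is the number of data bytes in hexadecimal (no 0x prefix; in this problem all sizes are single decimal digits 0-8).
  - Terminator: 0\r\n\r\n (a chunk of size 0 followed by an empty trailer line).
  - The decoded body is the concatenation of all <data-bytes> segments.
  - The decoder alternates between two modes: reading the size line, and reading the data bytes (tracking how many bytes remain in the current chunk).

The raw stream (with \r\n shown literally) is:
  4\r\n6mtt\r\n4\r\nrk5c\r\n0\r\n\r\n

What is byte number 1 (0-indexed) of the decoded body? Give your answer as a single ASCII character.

Answer: m

Derivation:
Chunk 1: stream[0..1]='4' size=0x4=4, data at stream[3..7]='6mtt' -> body[0..4], body so far='6mtt'
Chunk 2: stream[9..10]='4' size=0x4=4, data at stream[12..16]='rk5c' -> body[4..8], body so far='6mttrk5c'
Chunk 3: stream[18..19]='0' size=0 (terminator). Final body='6mttrk5c' (8 bytes)
Body byte 1 = 'm'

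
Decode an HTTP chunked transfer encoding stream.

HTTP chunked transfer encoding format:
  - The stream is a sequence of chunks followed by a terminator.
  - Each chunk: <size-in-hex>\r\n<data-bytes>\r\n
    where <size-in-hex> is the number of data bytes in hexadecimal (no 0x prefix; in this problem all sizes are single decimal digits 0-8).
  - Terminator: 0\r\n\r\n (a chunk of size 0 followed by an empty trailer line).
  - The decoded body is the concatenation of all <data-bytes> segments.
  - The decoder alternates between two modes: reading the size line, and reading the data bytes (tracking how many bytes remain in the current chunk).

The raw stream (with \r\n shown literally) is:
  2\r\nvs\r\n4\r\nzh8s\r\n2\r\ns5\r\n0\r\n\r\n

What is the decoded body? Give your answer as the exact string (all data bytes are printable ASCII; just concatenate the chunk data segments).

Answer: vszh8ss5

Derivation:
Chunk 1: stream[0..1]='2' size=0x2=2, data at stream[3..5]='vs' -> body[0..2], body so far='vs'
Chunk 2: stream[7..8]='4' size=0x4=4, data at stream[10..14]='zh8s' -> body[2..6], body so far='vszh8s'
Chunk 3: stream[16..17]='2' size=0x2=2, data at stream[19..21]='s5' -> body[6..8], body so far='vszh8ss5'
Chunk 4: stream[23..24]='0' size=0 (terminator). Final body='vszh8ss5' (8 bytes)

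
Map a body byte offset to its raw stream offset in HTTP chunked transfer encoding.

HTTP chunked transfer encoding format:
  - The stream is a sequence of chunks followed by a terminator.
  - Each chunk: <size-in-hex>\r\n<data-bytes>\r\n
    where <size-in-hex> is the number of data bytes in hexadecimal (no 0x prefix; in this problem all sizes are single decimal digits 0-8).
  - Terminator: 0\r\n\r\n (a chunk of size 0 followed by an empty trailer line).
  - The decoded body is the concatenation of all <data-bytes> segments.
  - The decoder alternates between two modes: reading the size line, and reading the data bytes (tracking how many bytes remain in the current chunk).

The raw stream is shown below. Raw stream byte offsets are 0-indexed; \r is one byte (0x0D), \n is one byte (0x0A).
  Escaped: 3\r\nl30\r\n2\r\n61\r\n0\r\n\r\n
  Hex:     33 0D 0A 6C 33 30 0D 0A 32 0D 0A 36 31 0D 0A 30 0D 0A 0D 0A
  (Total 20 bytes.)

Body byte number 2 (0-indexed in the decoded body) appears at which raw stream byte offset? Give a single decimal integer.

Chunk 1: stream[0..1]='3' size=0x3=3, data at stream[3..6]='l30' -> body[0..3], body so far='l30'
Chunk 2: stream[8..9]='2' size=0x2=2, data at stream[11..13]='61' -> body[3..5], body so far='l3061'
Chunk 3: stream[15..16]='0' size=0 (terminator). Final body='l3061' (5 bytes)
Body byte 2 at stream offset 5

Answer: 5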